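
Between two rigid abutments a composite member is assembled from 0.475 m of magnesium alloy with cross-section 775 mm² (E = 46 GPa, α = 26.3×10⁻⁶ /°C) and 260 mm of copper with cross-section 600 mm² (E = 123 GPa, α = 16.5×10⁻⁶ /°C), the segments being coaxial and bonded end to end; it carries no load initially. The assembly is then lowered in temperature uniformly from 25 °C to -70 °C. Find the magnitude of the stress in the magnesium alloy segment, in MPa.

With the walls removed the bar would change length by δ_free = Σ αᵢΔT Lᵢ = 26.3×10⁻⁶×95×475 + 16.5×10⁻⁶×95×260 = 1.594 mm.
The rigid supports impose zero overall length change; the single axial force P common to all segments must satisfy P Σ Lᵢ/(AᵢEᵢ) = δ_free.
The series flexibility is Σ Lᵢ/(AᵢEᵢ) = 475/(775×46×10³) + 260/(600×123×10³) = 1.685×10⁻⁵ mm/N.
So P = 1.594 / 1.685×10⁻⁵ = 94.64 kN, tensile.
σ_{magnesium alloy} = P / A = 94640 / 775 = 122.1 MPa.

σ ≈ 122 MPa (tensile)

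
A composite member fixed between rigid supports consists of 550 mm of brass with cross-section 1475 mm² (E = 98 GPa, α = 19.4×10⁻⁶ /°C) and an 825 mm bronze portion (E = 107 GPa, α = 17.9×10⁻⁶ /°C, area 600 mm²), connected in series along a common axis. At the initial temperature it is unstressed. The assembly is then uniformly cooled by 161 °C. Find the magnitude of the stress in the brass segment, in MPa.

If the supports were absent, the total length change would be Σ αᵢΔT Lᵢ = 19.4×10⁻⁶×161×550 + 17.9×10⁻⁶×161×825 = 4.095 mm.
The walls prevent any net length change, so an axial force P (same in every segment) develops. Compatibility: P · Σ Lᵢ/(AᵢEᵢ) = δ_free.
The series flexibility is Σ Lᵢ/(AᵢEᵢ) = 550/(1475×98×10³) + 825/(600×107×10³) = 1.666×10⁻⁵ mm/N.
P = 4.095 / 1.666×10⁻⁵ = 245900 N = 245.9 kN, tensile.
σ_{brass} = P / A = 245900 / 1475 = 166.7 MPa.

σ ≈ 167 MPa (tensile)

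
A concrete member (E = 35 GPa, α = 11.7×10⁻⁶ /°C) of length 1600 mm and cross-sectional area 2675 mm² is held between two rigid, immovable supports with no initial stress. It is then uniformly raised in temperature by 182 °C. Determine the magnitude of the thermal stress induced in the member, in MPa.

σ ≈ 74.5 MPa (compressive)

Because both ends are immovable the net strain is zero, and the suppressed thermal strain is αΔT = 11.7×10⁻⁶ × 182 = 2129.4×10⁻⁶.
The stress required to suppress this strain is σ = Eε = 35×10³ × 2129.4×10⁻⁶ = 74.53 MPa, compressive since the member is trying to expand.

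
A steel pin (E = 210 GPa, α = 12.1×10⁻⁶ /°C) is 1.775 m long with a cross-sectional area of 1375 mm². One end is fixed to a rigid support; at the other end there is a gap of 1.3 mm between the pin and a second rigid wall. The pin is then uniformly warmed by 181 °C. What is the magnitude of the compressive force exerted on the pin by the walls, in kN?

P ≈ 421 kN

Free thermal elongation = αΔT L = 12.1×10⁻⁶ × 181 × 1775 = 3.887 mm.
This exceeds the 1.3 mm gap, so the wall pushes back. The portion of expansion that must be recovered elastically is δ_free − gap = 3.887 − 1.3 = 2.587 mm.
Compatibility: PL/(AE) = 2.587 mm, so σ = P/A = E × (2.587/1775) = 306.1 MPa.
Force on the wall = σA = 306.1 × 1375 mm² = 420.9 kN.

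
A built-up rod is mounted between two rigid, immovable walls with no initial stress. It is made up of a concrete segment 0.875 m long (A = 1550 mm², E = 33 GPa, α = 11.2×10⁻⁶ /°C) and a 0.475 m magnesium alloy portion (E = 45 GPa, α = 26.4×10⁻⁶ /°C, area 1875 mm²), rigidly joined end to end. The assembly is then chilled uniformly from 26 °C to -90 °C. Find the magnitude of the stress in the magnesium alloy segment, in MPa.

σ ≈ 60.8 MPa (tensile)

With the walls removed the bar would change length by δ_free = Σ αᵢΔT Lᵢ = 11.2×10⁻⁶×116×875 + 26.4×10⁻⁶×116×475 = 2.591 mm.
Since the ends are fixed, an axial force P builds up, equal in every segment, with P · Σ Lᵢ/(AᵢEᵢ) = δ_free.
Σ Lᵢ/(AᵢEᵢ) = 875/(1550×33×10³) + 475/(1875×45×10³) = 2.274×10⁻⁵ mm/N.
P = 2.591 / 2.274×10⁻⁵ = 114000 N = 114 kN, tensile.
σ_{magnesium alloy} = P / A = 114000 / 1875 = 60.79 MPa.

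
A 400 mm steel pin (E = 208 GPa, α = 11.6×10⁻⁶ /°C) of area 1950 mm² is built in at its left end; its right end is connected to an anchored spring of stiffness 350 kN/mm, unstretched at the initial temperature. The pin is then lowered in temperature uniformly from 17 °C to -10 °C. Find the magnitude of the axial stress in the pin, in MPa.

If the spring were absent the pin would shorten by αΔT L = 11.6×10⁻⁶ × 27 × 400 = 0.1253 mm.
With a force P in the spring, the elastic change of the pin is PL/(AE) and that of the spring is P/k; compatibility requires their sum to equal δ_free.
P [ L/(AE) + 1/k ] = δ_free → P [ 400/(1950×208×10³) + 1/(350×10³) ] = 0.1253.
P = 0.1253 / 3.843×10⁻⁶ = 32600 N.
σ = P/A = 32600/1950 = 16.72 MPa.

σ ≈ 16.7 MPa (tensile)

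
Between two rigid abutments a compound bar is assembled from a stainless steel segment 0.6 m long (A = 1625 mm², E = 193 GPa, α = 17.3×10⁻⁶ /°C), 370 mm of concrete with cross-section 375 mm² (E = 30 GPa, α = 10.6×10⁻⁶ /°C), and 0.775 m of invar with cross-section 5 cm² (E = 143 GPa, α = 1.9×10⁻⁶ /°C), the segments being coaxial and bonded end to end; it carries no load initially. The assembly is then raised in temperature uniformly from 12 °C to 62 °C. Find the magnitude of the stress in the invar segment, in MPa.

If the supports were absent, the total length change would be Σ αᵢΔT Lᵢ = 17.3×10⁻⁶×50×600 + 10.6×10⁻⁶×50×370 + 1.9×10⁻⁶×50×775 = 0.7887 mm.
Since the ends are fixed, an axial force P builds up, equal in every segment, with P · Σ Lᵢ/(AᵢEᵢ) = δ_free.
The series flexibility is Σ Lᵢ/(AᵢEᵢ) = 600/(1625×193×10³) + 370/(375×30×10³) + 775/(500×143×10³) = 4.564×10⁻⁵ mm/N.
So P = 0.7887 / 4.564×10⁻⁵ = 17.28 kN, compressive.
σ_{invar} = P / A = 17280 / 500 = 34.56 MPa.

σ ≈ 34.6 MPa (compressive)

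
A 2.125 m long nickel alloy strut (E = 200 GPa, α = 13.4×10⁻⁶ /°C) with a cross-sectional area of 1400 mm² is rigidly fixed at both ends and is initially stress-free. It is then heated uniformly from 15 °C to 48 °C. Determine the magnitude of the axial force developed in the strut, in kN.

With zero net strain, σ = E·αΔT = 200 GPa × 13.4×10⁻⁶ × 33 = 88.44 MPa.
Axial force P = σA = 88.44 × 1400 = 123800 N = 123.8 kN, compressive.

P ≈ 124 kN (compressive)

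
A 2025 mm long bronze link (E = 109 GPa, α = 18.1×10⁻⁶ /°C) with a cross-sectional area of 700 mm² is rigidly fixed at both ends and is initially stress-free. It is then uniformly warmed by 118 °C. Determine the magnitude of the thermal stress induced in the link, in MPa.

σ ≈ 233 MPa (compressive)

The supports are rigid, so the total axial strain is zero. The restrained thermal strain is ε = αΔT = 18.1×10⁻⁶ × 118 = 2135.8×10⁻⁶.
The stress required to suppress this strain is σ = Eε = 109×10³ × 2135.8×10⁻⁶ = 232.8 MPa, compressive since the link is trying to expand.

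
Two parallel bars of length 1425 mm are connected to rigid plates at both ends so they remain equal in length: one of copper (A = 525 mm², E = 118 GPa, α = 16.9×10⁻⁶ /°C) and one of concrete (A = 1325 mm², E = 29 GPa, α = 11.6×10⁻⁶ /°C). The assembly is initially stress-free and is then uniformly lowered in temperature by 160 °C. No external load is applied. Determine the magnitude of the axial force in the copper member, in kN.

Both members must finish at the same length. With the larger α, the copper tends to over-contract; the plates restrain it, putting the copper in tension and the concrete in compression. With no external load the two internal forces are equal and opposite, magnitude P.
Setting the final lengths equal and cancelling L: (α₁ − α₂)ΔT = P/(A₁E₁) + P/(A₂E₂).
|α₁ − α₂|·ΔT = 5.3×10⁻⁶ × 160 = 0.000848.
1/(A₁E₁) + 1/(A₂E₂) = 1/(525×118×10³) + 1/(1325×29×10³) = 4.217×10⁻⁸ N⁻¹.
P = 0.000848 / 4.217×10⁻⁸ = 20110 N = 20.11 kN.

P ≈ 20.1 kN (tensile in the copper)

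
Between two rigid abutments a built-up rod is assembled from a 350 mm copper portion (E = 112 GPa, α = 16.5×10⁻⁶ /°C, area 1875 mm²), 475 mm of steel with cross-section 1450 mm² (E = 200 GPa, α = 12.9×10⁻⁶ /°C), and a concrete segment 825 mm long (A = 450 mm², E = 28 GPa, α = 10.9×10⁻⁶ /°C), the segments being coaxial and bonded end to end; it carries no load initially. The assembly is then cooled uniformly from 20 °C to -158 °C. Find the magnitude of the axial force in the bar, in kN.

With the walls removed the bar would change length by δ_free = Σ αᵢΔT Lᵢ = 16.5×10⁻⁶×178×350 + 12.9×10⁻⁶×178×475 + 10.9×10⁻⁶×178×825 = 3.719 mm.
The walls prevent any net length change, so an axial force P (same in every segment) develops. Compatibility: P · Σ Lᵢ/(AᵢEᵢ) = δ_free.
The series flexibility is Σ Lᵢ/(AᵢEᵢ) = 350/(1875×112×10³) + 475/(1450×200×10³) + 825/(450×28×10³) = 6.878×10⁻⁵ mm/N.
Hence P = δ_free / Σ(L/AE) = 3.719/6.878×10⁻⁵ = 54.07 kN (tensile).

P ≈ 54.1 kN (tensile)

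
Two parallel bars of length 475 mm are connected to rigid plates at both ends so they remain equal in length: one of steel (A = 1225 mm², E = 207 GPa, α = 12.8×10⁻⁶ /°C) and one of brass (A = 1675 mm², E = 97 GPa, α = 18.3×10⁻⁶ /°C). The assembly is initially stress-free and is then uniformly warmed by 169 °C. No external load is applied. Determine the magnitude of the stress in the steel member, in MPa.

Both members must finish at the same length. With the larger α, the brass tends to over-expand; the plates restrain it, putting the brass in compression and the steel in tension. With no external load the two internal forces are equal and opposite, magnitude P.
Equating the net (thermal + elastic) strains gives |α₁ − α₂|·ΔT = P·[1/(A₁E₁) + 1/(A₂E₂)].
|α₁ − α₂|·ΔT = 5.5×10⁻⁶ × 169 = 0.0009295.
1/(A₁E₁) + 1/(A₂E₂) = 1/(1225×207×10³) + 1/(1675×97×10³) = 1.01×10⁻⁸ N⁻¹.
P = 0.0009295 / 1.01×10⁻⁸ = 92040 N = 92.04 kN.
σ_{steel} = P/A₁ = 92040/1225 = 75.14 MPa, tensile.

σ ≈ 75.1 MPa (tensile)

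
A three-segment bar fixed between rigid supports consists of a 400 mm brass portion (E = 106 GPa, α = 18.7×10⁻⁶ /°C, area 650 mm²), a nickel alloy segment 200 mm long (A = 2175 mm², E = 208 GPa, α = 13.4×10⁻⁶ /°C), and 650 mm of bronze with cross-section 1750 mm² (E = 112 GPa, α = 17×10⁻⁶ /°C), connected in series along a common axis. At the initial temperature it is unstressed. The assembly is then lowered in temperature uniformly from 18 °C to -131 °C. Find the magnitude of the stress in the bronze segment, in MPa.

σ ≈ 189 MPa (tensile)

With the walls removed the bar would change length by δ_free = Σ αᵢΔT Lᵢ = 18.7×10⁻⁶×149×400 + 13.4×10⁻⁶×149×200 + 17×10⁻⁶×149×650 = 3.16 mm.
Since the ends are fixed, an axial force P builds up, equal in every segment, with P · Σ Lᵢ/(AᵢEᵢ) = δ_free.
Σ Lᵢ/(AᵢEᵢ) = 400/(650×106×10³) + 200/(2175×208×10³) + 650/(1750×112×10³) = 9.564×10⁻⁶ mm/N.
Hence P = δ_free / Σ(L/AE) = 3.16/9.564×10⁻⁶ = 330.4 kN (tensile).
σ_{bronze} = P / A = 330400 / 1750 = 188.8 MPa.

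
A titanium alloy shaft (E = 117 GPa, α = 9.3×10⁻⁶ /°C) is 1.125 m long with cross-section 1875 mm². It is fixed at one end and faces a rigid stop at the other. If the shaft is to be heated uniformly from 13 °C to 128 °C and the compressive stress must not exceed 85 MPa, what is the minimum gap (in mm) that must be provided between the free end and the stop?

g ≈ 0.386 mm

With no wall the shaft would lengthen by αΔT L = 9.3×10⁻⁶ × 115 × 1125 = 1.203 mm.
A stress of 85 MPa corresponds to the wall pushing the shaft back by σL/E = 85×1125/(117×10³) = 0.8173 mm.
So the gap has to take up the difference, g_min = δ_free − σL/E = 1.203 − 0.8173 = 0.3859 mm.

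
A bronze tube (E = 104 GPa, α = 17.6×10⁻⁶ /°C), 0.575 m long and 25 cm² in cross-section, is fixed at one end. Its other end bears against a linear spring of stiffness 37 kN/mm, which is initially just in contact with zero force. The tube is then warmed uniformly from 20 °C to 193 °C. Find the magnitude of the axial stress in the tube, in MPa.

σ ≈ 24 MPa (compressive)

The unrestrained thermal change is αΔT L = 17.6×10⁻⁶ × 173 × 575 = 1.751 mm.
With a force P in the spring, the elastic change of the tube is PL/(AE) and that of the spring is P/k; compatibility requires their sum to equal δ_free.
P [ L/(AE) + 1/k ] = δ_free → P [ 575/(2500×104×10³) + 1/(37×10³) ] = 1.751.
P = 1.751 / 2.924×10⁻⁵ = 59880 N.
σ = P/A = 59880/2500 = 23.95 MPa.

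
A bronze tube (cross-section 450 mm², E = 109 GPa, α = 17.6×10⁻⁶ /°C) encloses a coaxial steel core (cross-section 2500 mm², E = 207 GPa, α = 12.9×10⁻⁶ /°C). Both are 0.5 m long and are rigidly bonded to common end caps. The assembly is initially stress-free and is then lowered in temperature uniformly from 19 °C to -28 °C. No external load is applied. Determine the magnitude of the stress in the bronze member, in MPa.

σ ≈ 22 MPa (tensile)

Both members must finish at the same length. With the larger α, the bronze tends to over-contract; the plates restrain it, putting the bronze in tension and the steel in compression. With no external load the two internal forces are equal and opposite, magnitude P.
Compatibility of the two members (thermal + elastic change equal): (α₁ − α₂)ΔT = P·[1/(A₁E₁) + 1/(A₂E₂)].
|α₁ − α₂|·ΔT = 4.7×10⁻⁶ × 47 = 0.0002209.
1/(A₁E₁) + 1/(A₂E₂) = 1/(450×109×10³) + 1/(2500×207×10³) = 2.232×10⁻⁸ N⁻¹.
So P = 0.0002209 / 2.232×10⁻⁸ = 9.897 kN.
σ_{bronze} = P/A₁ = 9897/450 = 21.99 MPa, tensile.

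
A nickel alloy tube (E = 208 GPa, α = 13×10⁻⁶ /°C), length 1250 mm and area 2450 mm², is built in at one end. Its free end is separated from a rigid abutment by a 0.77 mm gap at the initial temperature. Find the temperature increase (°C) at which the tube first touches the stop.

Contact occurs when the free expansion equals the gap: αΔT L = 0.77 mm.
So ΔT = g/(αL) = 0.77/(13×10⁻⁶ × 1250) = 47.38 °C.

ΔT ≈ 47.4 °C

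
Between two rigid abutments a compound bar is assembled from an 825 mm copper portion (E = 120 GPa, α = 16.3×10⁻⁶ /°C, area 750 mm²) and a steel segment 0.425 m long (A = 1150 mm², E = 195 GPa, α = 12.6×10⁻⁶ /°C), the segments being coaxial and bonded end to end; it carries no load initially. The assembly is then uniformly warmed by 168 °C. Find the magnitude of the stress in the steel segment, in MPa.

σ ≈ 248 MPa (compressive)

With the walls removed the bar would change length by δ_free = Σ αᵢΔT Lᵢ = 16.3×10⁻⁶×168×825 + 12.6×10⁻⁶×168×425 = 3.159 mm.
The walls prevent any net length change, so an axial force P (same in every segment) develops. Compatibility: P · Σ Lᵢ/(AᵢEᵢ) = δ_free.
The series flexibility is Σ Lᵢ/(AᵢEᵢ) = 825/(750×120×10³) + 425/(1150×195×10³) = 1.106×10⁻⁵ mm/N.
Hence P = δ_free / Σ(L/AE) = 3.159/1.106×10⁻⁵ = 285.6 kN (compressive).
σ_{steel} = P / A = 285600 / 1150 = 248.3 MPa.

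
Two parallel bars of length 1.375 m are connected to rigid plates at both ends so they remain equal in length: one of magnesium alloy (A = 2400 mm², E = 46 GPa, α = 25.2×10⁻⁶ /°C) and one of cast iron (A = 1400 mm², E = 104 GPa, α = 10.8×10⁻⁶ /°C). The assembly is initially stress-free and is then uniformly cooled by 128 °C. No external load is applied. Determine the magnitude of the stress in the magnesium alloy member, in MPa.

Equilibrium of a rigid end plate with no external load gives equal and opposite internal forces ±P in the two members. Since α_{magnesium alloy} > α_{cast iron}, cooling drives the magnesium alloy into tension and the cast iron into compression.
Equating the net (thermal + elastic) strains gives |α₁ − α₂|·ΔT = P·[1/(A₁E₁) + 1/(A₂E₂)].
|α₁ − α₂|·ΔT = 14.4×10⁻⁶ × 128 = 0.001843.
1/(A₁E₁) + 1/(A₂E₂) = 1/(2400×46×10³) + 1/(1400×104×10³) = 1.593×10⁻⁸ N⁻¹.
So P = 0.001843 / 1.593×10⁻⁸ = 115.7 kN.
σ_{magnesium alloy} = P/A₁ = 115700/2400 = 48.22 MPa, tensile.

σ ≈ 48.2 MPa (tensile)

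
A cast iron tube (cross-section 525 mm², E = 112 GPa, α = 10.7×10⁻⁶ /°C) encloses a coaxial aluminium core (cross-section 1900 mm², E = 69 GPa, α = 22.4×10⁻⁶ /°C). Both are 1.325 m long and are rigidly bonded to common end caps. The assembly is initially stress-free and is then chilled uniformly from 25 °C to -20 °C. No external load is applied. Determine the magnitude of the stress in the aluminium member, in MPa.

σ ≈ 11.2 MPa (tensile)

Both members must finish at the same length. With the larger α, the aluminium tends to over-contract; the plates restrain it, putting the aluminium in tension and the cast iron in compression. With no external load the two internal forces are equal and opposite, magnitude P.
Equating the net (thermal + elastic) strains gives |α₁ − α₂|·ΔT = P·[1/(A₁E₁) + 1/(A₂E₂)].
|α₁ − α₂|·ΔT = 11.7×10⁻⁶ × 45 = 0.0005265.
1/(A₁E₁) + 1/(A₂E₂) = 1/(525×112×10³) + 1/(1900×69×10³) = 2.463×10⁻⁸ N⁻¹.
So P = 0.0005265 / 2.463×10⁻⁸ = 21.37 kN.
σ_{aluminium} = P/A₂ = 21370/1900 = 11.25 MPa, tensile.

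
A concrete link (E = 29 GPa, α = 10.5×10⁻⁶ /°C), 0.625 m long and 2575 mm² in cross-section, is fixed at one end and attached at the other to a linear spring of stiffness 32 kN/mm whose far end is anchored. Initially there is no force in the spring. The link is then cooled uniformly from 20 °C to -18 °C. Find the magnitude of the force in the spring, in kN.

P ≈ 6.29 kN

The unrestrained thermal change is αΔT L = 10.5×10⁻⁶ × 38 × 625 = 0.2494 mm.
With a force P in the spring, the elastic change of the link is PL/(AE) and that of the spring is P/k; compatibility requires their sum to equal δ_free.
So P = δ_free / [L/(AE) + 1/k] = 0.2494 / [ 625/(2575×29×10³) + 1/(32×10³) ].
P = 0.2494 / 3.962×10⁻⁵ = 6294 N.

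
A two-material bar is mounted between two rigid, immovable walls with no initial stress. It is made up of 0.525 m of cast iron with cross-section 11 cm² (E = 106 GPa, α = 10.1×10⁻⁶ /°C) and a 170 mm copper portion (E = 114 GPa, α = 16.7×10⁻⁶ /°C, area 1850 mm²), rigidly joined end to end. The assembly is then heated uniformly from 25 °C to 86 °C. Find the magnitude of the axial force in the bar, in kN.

P ≈ 93.6 kN (compressive)

If the supports were absent, the total length change would be Σ αᵢΔT Lᵢ = 10.1×10⁻⁶×61×525 + 16.7×10⁻⁶×61×170 = 0.4966 mm.
Since the ends are fixed, an axial force P builds up, equal in every segment, with P · Σ Lᵢ/(AᵢEᵢ) = δ_free.
Σ Lᵢ/(AᵢEᵢ) = 525/(1100×106×10³) + 170/(1850×114×10³) = 5.309×10⁻⁶ mm/N.
So P = 0.4966 / 5.309×10⁻⁶ = 93.55 kN, compressive.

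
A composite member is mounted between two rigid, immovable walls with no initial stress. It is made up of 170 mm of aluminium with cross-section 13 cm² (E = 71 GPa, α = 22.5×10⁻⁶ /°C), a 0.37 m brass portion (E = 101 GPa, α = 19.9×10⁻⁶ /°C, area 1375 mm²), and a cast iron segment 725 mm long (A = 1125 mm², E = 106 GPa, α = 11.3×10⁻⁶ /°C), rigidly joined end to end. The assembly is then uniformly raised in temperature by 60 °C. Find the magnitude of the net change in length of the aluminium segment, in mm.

If the supports were absent, the total length change would be Σ αᵢΔT Lᵢ = 22.5×10⁻⁶×60×170 + 19.9×10⁻⁶×60×370 + 11.3×10⁻⁶×60×725 = 1.163 mm.
The rigid supports impose zero overall length change; the single axial force P common to all segments must satisfy P Σ Lᵢ/(AᵢEᵢ) = δ_free.
The series flexibility is Σ Lᵢ/(AᵢEᵢ) = 170/(1300×71×10³) + 370/(1375×101×10³) + 725/(1125×106×10³) = 1.059×10⁻⁵ mm/N.
So P = 1.163 / 1.059×10⁻⁵ = 109.8 kN, compressive.
For the aluminium segment, free thermal change = 22.5×10⁻⁶×60×170 = 0.2295 mm and elastic change from P = 109800×170/(1300×71×10³) = 0.2023 mm; these oppose, so the net change is 0.0272 mm (segment lengthens).

|ΔL| ≈ 0.0272 mm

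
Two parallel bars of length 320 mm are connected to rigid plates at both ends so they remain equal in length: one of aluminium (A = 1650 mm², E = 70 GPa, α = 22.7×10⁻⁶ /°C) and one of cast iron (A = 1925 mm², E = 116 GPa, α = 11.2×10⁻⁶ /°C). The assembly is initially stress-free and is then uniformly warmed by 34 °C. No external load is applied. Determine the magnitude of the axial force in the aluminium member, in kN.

The aluminium has the larger α, so on heating it would change length more than the cast iron if both were free. The rigid plates force a common final length, so the aluminium is put into compression and the cast iron into tension, with equal and opposite forces P (no external load).
Equating the net (thermal + elastic) strains gives |α₁ − α₂|·ΔT = P·[1/(A₁E₁) + 1/(A₂E₂)].
|α₁ − α₂|·ΔT = 11.5×10⁻⁶ × 34 = 0.000391.
1/(A₁E₁) + 1/(A₂E₂) = 1/(1650×70×10³) + 1/(1925×116×10³) = 1.314×10⁻⁸ N⁻¹.
P = 0.000391 / 1.314×10⁻⁸ = 29760 N = 29.76 kN.

P ≈ 29.8 kN (compressive in the aluminium)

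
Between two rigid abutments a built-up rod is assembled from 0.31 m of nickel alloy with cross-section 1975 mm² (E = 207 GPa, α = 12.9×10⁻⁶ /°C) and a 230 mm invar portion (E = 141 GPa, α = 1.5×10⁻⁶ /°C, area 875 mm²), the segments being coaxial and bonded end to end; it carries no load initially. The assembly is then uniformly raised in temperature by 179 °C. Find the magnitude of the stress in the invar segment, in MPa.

With the walls removed the bar would change length by δ_free = Σ αᵢΔT Lᵢ = 12.9×10⁻⁶×179×310 + 1.5×10⁻⁶×179×230 = 0.7776 mm.
The walls prevent any net length change, so an axial force P (same in every segment) develops. Compatibility: P · Σ Lᵢ/(AᵢEᵢ) = δ_free.
The series flexibility is Σ Lᵢ/(AᵢEᵢ) = 310/(1975×207×10³) + 230/(875×141×10³) = 2.623×10⁻⁶ mm/N.
So P = 0.7776 / 2.623×10⁻⁶ = 296.5 kN, compressive.
σ_{invar} = P / A = 296500 / 875 = 338.9 MPa.

σ ≈ 339 MPa (compressive)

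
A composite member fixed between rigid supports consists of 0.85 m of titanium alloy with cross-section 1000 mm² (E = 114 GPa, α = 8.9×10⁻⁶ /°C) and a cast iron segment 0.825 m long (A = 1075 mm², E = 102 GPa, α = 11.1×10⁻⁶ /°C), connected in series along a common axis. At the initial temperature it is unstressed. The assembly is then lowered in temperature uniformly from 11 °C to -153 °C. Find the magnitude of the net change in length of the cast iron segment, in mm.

|ΔL| ≈ 0.124 mm

With the walls removed the bar would change length by δ_free = Σ αᵢΔT Lᵢ = 8.9×10⁻⁶×164×850 + 11.1×10⁻⁶×164×825 = 2.742 mm.
The rigid supports impose zero overall length change; the single axial force P common to all segments must satisfy P Σ Lᵢ/(AᵢEᵢ) = δ_free.
The series flexibility is Σ Lᵢ/(AᵢEᵢ) = 850/(1000×114×10³) + 825/(1075×102×10³) = 1.498×10⁻⁵ mm/N.
So P = 2.742 / 1.498×10⁻⁵ = 183.1 kN, tensile.
For the cast iron segment, free thermal change = 11.1×10⁻⁶×164×825 = 1.502 mm and elastic change from P = 183100×825/(1075×102×10³) = 1.377 mm; these oppose, so the net change is 0.124 mm (segment shortens).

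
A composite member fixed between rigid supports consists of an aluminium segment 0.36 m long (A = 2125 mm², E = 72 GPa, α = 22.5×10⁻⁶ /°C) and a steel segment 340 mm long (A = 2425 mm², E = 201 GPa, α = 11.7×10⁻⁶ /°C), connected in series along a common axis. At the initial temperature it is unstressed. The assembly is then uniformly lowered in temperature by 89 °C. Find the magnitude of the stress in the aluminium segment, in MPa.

If the supports were absent, the total length change would be Σ αᵢΔT Lᵢ = 22.5×10⁻⁶×89×360 + 11.7×10⁻⁶×89×340 = 1.075 mm.
The walls prevent any net length change, so an axial force P (same in every segment) develops. Compatibility: P · Σ Lᵢ/(AᵢEᵢ) = δ_free.
Σ Lᵢ/(AᵢEᵢ) = 360/(2125×72×10³) + 340/(2425×201×10³) = 3.05×10⁻⁶ mm/N.
Hence P = δ_free / Σ(L/AE) = 1.075/3.05×10⁻⁶ = 352.4 kN (tensile).
σ_{aluminium} = P / A = 352400 / 2125 = 165.8 MPa.

σ ≈ 166 MPa (tensile)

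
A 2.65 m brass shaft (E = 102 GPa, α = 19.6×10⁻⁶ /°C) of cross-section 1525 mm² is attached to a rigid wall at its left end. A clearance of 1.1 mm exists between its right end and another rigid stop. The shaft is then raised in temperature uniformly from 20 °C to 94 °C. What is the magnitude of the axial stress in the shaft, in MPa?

σ ≈ 106 MPa (compressive)

Free thermal elongation = αΔT L = 19.6×10⁻⁶ × 74 × 2650 = 3.844 mm.
This exceeds the 1.1 mm gap, so the wall pushes back. The portion of expansion that must be recovered elastically is δ_free − gap = 3.844 − 1.1 = 2.744 mm.
That suppressed elongation corresponds to σ = E·Δ/L = 102×10³ × 2.744/2650 = 105.6 MPa.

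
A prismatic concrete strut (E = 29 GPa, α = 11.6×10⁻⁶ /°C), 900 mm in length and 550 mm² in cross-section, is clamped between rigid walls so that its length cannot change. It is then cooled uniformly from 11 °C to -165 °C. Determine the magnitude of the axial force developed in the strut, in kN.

Full restraint means ε = 0, so the stress is σ = EαΔT = 29×10³ × 11.6×10⁻⁶ × 176 = 59.21 MPa.
Then P = σA = 59.21 × 550 mm² = 32.56 kN, tensile.

P ≈ 32.6 kN (tensile)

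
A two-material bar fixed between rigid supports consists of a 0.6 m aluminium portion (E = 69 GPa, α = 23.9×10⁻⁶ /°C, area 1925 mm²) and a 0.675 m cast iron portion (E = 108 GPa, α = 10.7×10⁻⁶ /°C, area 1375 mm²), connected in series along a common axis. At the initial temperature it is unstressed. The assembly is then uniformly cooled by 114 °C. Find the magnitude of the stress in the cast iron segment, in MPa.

Free thermal contraction of the whole bar: Σ αᵢΔT Lᵢ = 23.9×10⁻⁶×114×600 + 10.7×10⁻⁶×114×675 = 2.458 mm.
The walls prevent any net length change, so an axial force P (same in every segment) develops. Compatibility: P · Σ Lᵢ/(AᵢEᵢ) = δ_free.
The series flexibility is Σ Lᵢ/(AᵢEᵢ) = 600/(1925×69×10³) + 675/(1375×108×10³) = 9.063×10⁻⁶ mm/N.
P = 2.458 / 9.063×10⁻⁶ = 271200 N = 271.2 kN, tensile.
σ_{cast iron} = P / A = 271200 / 1375 = 197.3 MPa.

σ ≈ 197 MPa (tensile)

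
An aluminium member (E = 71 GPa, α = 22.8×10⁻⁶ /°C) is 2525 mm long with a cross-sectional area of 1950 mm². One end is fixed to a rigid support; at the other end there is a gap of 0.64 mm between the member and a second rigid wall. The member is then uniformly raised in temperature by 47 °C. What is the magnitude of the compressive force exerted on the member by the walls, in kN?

P ≈ 113 kN

Free thermal elongation = αΔT L = 22.8×10⁻⁶ × 47 × 2525 = 2.706 mm.
The gap closes (δ_free > 0.64 mm) and the wall then resists a further 2.706 − 0.64 = 2.066 mm of expansion.
That suppressed elongation corresponds to σ = E·Δ/L = 71×10³ × 2.066/2525 = 58.09 MPa.
Force on the wall = σA = 58.09 × 1950 mm² = 113.3 kN.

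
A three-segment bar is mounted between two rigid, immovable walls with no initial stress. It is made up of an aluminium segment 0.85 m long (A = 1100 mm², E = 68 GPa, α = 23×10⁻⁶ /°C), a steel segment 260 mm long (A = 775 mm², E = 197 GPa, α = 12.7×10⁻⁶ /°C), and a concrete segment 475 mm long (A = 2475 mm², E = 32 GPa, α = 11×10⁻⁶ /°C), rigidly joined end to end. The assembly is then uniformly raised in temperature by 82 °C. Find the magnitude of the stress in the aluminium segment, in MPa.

If the supports were absent, the total length change would be Σ αᵢΔT Lᵢ = 23×10⁻⁶×82×850 + 12.7×10⁻⁶×82×260 + 11×10⁻⁶×82×475 = 2.302 mm.
The rigid supports impose zero overall length change; the single axial force P common to all segments must satisfy P Σ Lᵢ/(AᵢEᵢ) = δ_free.
The series flexibility is Σ Lᵢ/(AᵢEᵢ) = 850/(1100×68×10³) + 260/(775×197×10³) + 475/(2475×32×10³) = 1.906×10⁻⁵ mm/N.
Hence P = δ_free / Σ(L/AE) = 2.302/1.906×10⁻⁵ = 120.8 kN (compressive).
σ_{aluminium} = P / A = 120800 / 1100 = 109.8 MPa.

σ ≈ 110 MPa (compressive)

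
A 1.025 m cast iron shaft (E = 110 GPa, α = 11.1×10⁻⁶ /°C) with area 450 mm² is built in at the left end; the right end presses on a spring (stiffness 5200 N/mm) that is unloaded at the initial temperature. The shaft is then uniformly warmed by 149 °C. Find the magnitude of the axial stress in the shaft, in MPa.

σ ≈ 17.7 MPa (compressive)

The unrestrained thermal change is αΔT L = 11.1×10⁻⁶ × 149 × 1025 = 1.695 mm.
Let P be the compressive force at the spring. The shaft shortens elastically by PL/(AE) and the spring compresses by P/k; together these equal δ_free.
P [ L/(AE) + 1/k ] = δ_free → P [ 1025/(450×110×10³) + 1/(5200) ] = 1.695.
P = 1.695 / 0.000213 = 7958 N.
σ = P/A = 7958/450 = 17.69 MPa.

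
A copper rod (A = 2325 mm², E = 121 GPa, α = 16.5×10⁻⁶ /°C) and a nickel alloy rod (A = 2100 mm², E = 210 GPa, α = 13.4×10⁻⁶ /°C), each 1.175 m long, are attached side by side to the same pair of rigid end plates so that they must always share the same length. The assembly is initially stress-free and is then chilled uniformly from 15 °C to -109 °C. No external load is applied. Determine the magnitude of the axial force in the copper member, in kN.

Both members must finish at the same length. With the larger α, the copper tends to over-contract; the plates restrain it, putting the copper in tension and the nickel alloy in compression. With no external load the two internal forces are equal and opposite, magnitude P.
Compatibility of the two members (thermal + elastic change equal): (α₁ − α₂)ΔT = P·[1/(A₁E₁) + 1/(A₂E₂)].
|α₁ − α₂|·ΔT = 3.1×10⁻⁶ × 124 = 0.0003844.
1/(A₁E₁) + 1/(A₂E₂) = 1/(2325×121×10³) + 1/(2100×210×10³) = 5.822×10⁻⁹ N⁻¹.
P = 0.0003844 / 5.822×10⁻⁹ = 66020 N = 66.02 kN.

P ≈ 66 kN (tensile in the copper)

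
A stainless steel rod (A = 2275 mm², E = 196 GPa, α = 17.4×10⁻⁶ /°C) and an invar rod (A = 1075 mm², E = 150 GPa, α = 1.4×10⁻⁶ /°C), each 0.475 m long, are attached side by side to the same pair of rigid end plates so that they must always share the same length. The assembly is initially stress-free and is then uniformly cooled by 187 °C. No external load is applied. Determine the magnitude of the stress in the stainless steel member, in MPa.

σ ≈ 156 MPa (tensile)

Equilibrium of a rigid end plate with no external load gives equal and opposite internal forces ±P in the two members. Since α_{stainless steel} > α_{invar}, cooling drives the stainless steel into tension and the invar into compression.
Equating the net (thermal + elastic) strains gives |α₁ − α₂|·ΔT = P·[1/(A₁E₁) + 1/(A₂E₂)].
|α₁ − α₂|·ΔT = 16×10⁻⁶ × 187 = 0.002992.
1/(A₁E₁) + 1/(A₂E₂) = 1/(2275×196×10³) + 1/(1075×150×10³) = 8.444×10⁻⁹ N⁻¹.
P = 0.002992 / 8.444×10⁻⁹ = 354300 N = 354.3 kN.
σ_{stainless steel} = P/A₁ = 354300/2275 = 155.7 MPa, tensile.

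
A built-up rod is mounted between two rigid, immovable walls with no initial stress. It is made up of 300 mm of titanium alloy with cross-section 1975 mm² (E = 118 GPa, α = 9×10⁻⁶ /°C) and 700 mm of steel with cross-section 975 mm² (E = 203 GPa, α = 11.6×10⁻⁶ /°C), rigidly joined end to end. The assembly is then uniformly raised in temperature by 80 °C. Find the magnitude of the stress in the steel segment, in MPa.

σ ≈ 184 MPa (compressive)

Free thermal expansion of the whole bar: Σ αᵢΔT Lᵢ = 9×10⁻⁶×80×300 + 11.6×10⁻⁶×80×700 = 0.8656 mm.
The rigid supports impose zero overall length change; the single axial force P common to all segments must satisfy P Σ Lᵢ/(AᵢEᵢ) = δ_free.
Σ Lᵢ/(AᵢEᵢ) = 300/(1975×118×10³) + 700/(975×203×10³) = 4.824×10⁻⁶ mm/N.
Hence P = δ_free / Σ(L/AE) = 0.8656/4.824×10⁻⁶ = 179.4 kN (compressive).
σ_{steel} = P / A = 179400 / 975 = 184 MPa.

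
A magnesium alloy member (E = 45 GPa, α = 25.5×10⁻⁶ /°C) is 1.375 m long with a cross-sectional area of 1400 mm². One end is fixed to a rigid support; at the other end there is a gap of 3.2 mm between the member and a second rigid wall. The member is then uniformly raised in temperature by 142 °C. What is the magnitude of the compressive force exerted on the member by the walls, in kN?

P ≈ 81.5 kN

If the wall were absent the member would grow by αΔT L = 25.5×10⁻⁶ × 142 × 1375 = 4.979 mm.
The gap closes (δ_free > 3.2 mm) and the wall then resists a further 4.979 − 3.2 = 1.779 mm of expansion.
That suppressed elongation corresponds to σ = E·Δ/L = 45×10³ × 1.779/1375 = 58.22 MPa.
P = σA = 58.22 × 1400 = 81.5 kN.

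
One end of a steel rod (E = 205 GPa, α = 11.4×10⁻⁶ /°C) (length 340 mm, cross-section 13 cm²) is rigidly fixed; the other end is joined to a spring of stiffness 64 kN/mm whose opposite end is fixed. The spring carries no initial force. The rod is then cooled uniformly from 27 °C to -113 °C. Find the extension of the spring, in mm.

Free thermal contraction: δ_free = αΔT L = 11.4×10⁻⁶ × 140 × 340 = 0.5426 mm.
Let P be the tensile force in the spring. The rod extends elastically by PL/(AE) and the spring stretches by P/k; together these equal δ_free.
So P = δ_free / [L/(AE) + 1/k] = 0.5426 / [ 340/(1300×205×10³) + 1/(64×10³) ].
P = 0.5426 / 1.69×10⁻⁵ = 32110 N.
Spring extension = P/k = 32110/(64×10³) = 0.5017 mm.

δ ≈ 0.502 mm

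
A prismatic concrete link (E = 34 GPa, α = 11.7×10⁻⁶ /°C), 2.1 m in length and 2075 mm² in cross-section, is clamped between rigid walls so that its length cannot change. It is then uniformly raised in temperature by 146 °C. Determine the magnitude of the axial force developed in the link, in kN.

Full restraint means ε = 0, so the stress is σ = EαΔT = 34×10³ × 11.7×10⁻⁶ × 146 = 58.08 MPa.
Then P = σA = 58.08 × 2075 mm² = 120.5 kN, compressive.

P ≈ 121 kN (compressive)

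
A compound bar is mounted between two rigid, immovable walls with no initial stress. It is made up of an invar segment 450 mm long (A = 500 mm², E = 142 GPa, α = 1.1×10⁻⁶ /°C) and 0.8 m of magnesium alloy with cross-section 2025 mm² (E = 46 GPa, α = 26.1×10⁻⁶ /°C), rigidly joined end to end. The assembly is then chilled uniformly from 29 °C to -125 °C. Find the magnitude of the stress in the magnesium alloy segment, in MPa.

σ ≈ 109 MPa (tensile)

Free thermal contraction of the whole bar: Σ αᵢΔT Lᵢ = 1.1×10⁻⁶×154×450 + 26.1×10⁻⁶×154×800 = 3.292 mm.
Since the ends are fixed, an axial force P builds up, equal in every segment, with P · Σ Lᵢ/(AᵢEᵢ) = δ_free.
Σ Lᵢ/(AᵢEᵢ) = 450/(500×142×10³) + 800/(2025×46×10³) = 1.493×10⁻⁵ mm/N.
Hence P = δ_free / Σ(L/AE) = 3.292/1.493×10⁻⁵ = 220.5 kN (tensile).
σ_{magnesium alloy} = P / A = 220500 / 2025 = 108.9 MPa.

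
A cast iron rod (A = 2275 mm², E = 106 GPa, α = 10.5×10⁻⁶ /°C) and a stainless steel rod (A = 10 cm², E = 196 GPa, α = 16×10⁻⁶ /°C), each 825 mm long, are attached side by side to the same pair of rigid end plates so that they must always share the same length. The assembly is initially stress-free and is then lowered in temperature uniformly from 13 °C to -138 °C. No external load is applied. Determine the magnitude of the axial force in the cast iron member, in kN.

Equilibrium of a rigid end plate with no external load gives equal and opposite internal forces ±P in the two members. Since α_{stainless steel} > α_{cast iron}, cooling drives the stainless steel into tension and the cast iron into compression.
Setting the final lengths equal and cancelling L: (α₁ − α₂)ΔT = P/(A₁E₁) + P/(A₂E₂).
|α₁ − α₂|·ΔT = 5.5×10⁻⁶ × 151 = 0.0008305.
1/(A₁E₁) + 1/(A₂E₂) = 1/(2275×106×10³) + 1/(1000×196×10³) = 9.249×10⁻⁹ N⁻¹.
So P = 0.0008305 / 9.249×10⁻⁹ = 89.8 kN.

P ≈ 89.8 kN (compressive in the cast iron)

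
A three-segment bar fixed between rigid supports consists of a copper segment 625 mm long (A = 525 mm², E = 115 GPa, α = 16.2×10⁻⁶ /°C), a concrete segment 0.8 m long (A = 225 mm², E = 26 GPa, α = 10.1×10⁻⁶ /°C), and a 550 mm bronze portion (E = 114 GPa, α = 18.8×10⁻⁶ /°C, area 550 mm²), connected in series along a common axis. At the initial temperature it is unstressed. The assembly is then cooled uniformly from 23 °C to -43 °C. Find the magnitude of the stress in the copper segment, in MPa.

σ ≈ 23 MPa (tensile)

Free thermal contraction of the whole bar: Σ αᵢΔT Lᵢ = 16.2×10⁻⁶×66×625 + 10.1×10⁻⁶×66×800 + 18.8×10⁻⁶×66×550 = 1.884 mm.
The rigid supports impose zero overall length change; the single axial force P common to all segments must satisfy P Σ Lᵢ/(AᵢEᵢ) = δ_free.
The series flexibility is Σ Lᵢ/(AᵢEᵢ) = 625/(525×115×10³) + 800/(225×26×10³) + 550/(550×114×10³) = 0.0001559 mm/N.
So P = 1.884 / 0.0001559 = 12.09 kN, tensile.
σ_{copper} = P / A = 12090 / 525 = 23.02 MPa.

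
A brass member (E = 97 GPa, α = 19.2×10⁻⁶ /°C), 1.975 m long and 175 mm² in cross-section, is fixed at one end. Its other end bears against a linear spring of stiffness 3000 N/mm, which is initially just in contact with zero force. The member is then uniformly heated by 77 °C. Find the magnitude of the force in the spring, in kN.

If the spring were absent the member would lengthen by αΔT L = 19.2×10⁻⁶ × 77 × 1975 = 2.92 mm.
Let P be the compressive force at the spring. The member shortens elastically by PL/(AE) and the spring compresses by P/k; together these equal δ_free.
P [ L/(AE) + 1/k ] = δ_free → P [ 1975/(175×97×10³) + 1/(3000) ] = 2.92.
P = 2.92 / 0.0004497 = 6493 N.

P ≈ 6.49 kN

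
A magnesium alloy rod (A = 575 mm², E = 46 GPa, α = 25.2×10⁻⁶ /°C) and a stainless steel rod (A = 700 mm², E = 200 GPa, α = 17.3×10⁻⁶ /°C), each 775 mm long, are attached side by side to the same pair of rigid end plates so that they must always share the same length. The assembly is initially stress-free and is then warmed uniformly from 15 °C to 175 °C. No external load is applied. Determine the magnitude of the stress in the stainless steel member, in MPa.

The magnesium alloy has the larger α, so on heating it would change length more than the stainless steel if both were free. The rigid plates force a common final length, so the magnesium alloy is put into compression and the stainless steel into tension, with equal and opposite forces P (no external load).
Compatibility of the two members (thermal + elastic change equal): (α₁ − α₂)ΔT = P·[1/(A₁E₁) + 1/(A₂E₂)].
|α₁ − α₂|·ΔT = 7.9×10⁻⁶ × 160 = 0.001264.
1/(A₁E₁) + 1/(A₂E₂) = 1/(575×46×10³) + 1/(700×200×10³) = 4.495×10⁻⁸ N⁻¹.
P = 0.001264 / 4.495×10⁻⁸ = 28120 N = 28.12 kN.
σ_{stainless steel} = P/A₂ = 28120/700 = 40.17 MPa, tensile.

σ ≈ 40.2 MPa (tensile)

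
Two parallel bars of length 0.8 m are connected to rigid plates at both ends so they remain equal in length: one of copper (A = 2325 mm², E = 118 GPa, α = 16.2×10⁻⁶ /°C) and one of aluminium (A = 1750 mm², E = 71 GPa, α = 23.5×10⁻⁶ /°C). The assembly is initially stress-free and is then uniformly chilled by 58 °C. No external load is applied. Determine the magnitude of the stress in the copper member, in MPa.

σ ≈ 15.6 MPa (compressive)

Equilibrium of a rigid end plate with no external load gives equal and opposite internal forces ±P in the two members. Since α_{aluminium} > α_{copper}, cooling drives the aluminium into tension and the copper into compression.
Compatibility of the two members (thermal + elastic change equal): (α₁ − α₂)ΔT = P·[1/(A₁E₁) + 1/(A₂E₂)].
|α₁ − α₂|·ΔT = 7.3×10⁻⁶ × 58 = 0.0004234.
1/(A₁E₁) + 1/(A₂E₂) = 1/(2325×118×10³) + 1/(1750×71×10³) = 1.169×10⁻⁸ N⁻¹.
So P = 0.0004234 / 1.169×10⁻⁸ = 36.21 kN.
σ_{copper} = P/A₁ = 36210/2325 = 15.57 MPa, compressive.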